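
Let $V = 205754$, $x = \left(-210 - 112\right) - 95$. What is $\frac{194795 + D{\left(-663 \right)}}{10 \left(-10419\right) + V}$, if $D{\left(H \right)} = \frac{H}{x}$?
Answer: $\frac{13538363}{7058698} \approx 1.918$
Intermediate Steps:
$x = -417$ ($x = -322 - 95 = -417$)
$D{\left(H \right)} = - \frac{H}{417}$ ($D{\left(H \right)} = \frac{H}{-417} = H \left(- \frac{1}{417}\right) = - \frac{H}{417}$)
$\frac{194795 + D{\left(-663 \right)}}{10 \left(-10419\right) + V} = \frac{194795 - - \frac{221}{139}}{10 \left(-10419\right) + 205754} = \frac{194795 + \frac{221}{139}}{-104190 + 205754} = \frac{27076726}{139 \cdot 101564} = \frac{27076726}{139} \cdot \frac{1}{101564} = \frac{13538363}{7058698}$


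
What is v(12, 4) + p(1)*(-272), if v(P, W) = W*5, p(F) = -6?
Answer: 1652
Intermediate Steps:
v(P, W) = 5*W
v(12, 4) + p(1)*(-272) = 5*4 - 6*(-272) = 20 + 1632 = 1652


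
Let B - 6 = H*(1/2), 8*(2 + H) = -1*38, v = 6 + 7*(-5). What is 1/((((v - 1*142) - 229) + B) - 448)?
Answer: -8/6763 ≈ -0.0011829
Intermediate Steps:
v = -29 (v = 6 - 35 = -29)
H = -27/4 (H = -2 + (-1*38)/8 = -2 + (⅛)*(-38) = -2 - 19/4 = -27/4 ≈ -6.7500)
B = 21/8 (B = 6 - 27/(4*2) = 6 - 27/4*½ = 6 - 27/8 = 21/8 ≈ 2.6250)
1/((((v - 1*142) - 229) + B) - 448) = 1/((((-29 - 1*142) - 229) + 21/8) - 448) = 1/((((-29 - 142) - 229) + 21/8) - 448) = 1/(((-171 - 229) + 21/8) - 448) = 1/((-400 + 21/8) - 448) = 1/(-3179/8 - 448) = 1/(-6763/8) = -8/6763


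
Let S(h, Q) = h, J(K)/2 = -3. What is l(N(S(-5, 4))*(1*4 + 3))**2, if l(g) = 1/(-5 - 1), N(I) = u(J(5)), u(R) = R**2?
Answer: 1/36 ≈ 0.027778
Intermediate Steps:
J(K) = -6 (J(K) = 2*(-3) = -6)
N(I) = 36 (N(I) = (-6)**2 = 36)
l(g) = -1/6 (l(g) = 1/(-6) = -1/6)
l(N(S(-5, 4))*(1*4 + 3))**2 = (-1/6)**2 = 1/36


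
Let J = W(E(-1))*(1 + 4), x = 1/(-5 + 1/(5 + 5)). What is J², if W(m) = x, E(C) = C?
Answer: 2500/2401 ≈ 1.0412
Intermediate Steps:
x = -10/49 (x = 1/(-5 + 1/10) = 1/(-5 + ⅒) = 1/(-49/10) = -10/49 ≈ -0.20408)
W(m) = -10/49
J = -50/49 (J = -10*(1 + 4)/49 = -10/49*5 = -50/49 ≈ -1.0204)
J² = (-50/49)² = 2500/2401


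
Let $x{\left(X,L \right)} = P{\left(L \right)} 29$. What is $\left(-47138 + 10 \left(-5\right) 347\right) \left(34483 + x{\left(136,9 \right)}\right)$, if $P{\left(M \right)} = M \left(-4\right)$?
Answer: $-2156414232$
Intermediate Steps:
$P{\left(M \right)} = - 4 M$
$x{\left(X,L \right)} = - 116 L$ ($x{\left(X,L \right)} = - 4 L 29 = - 116 L$)
$\left(-47138 + 10 \left(-5\right) 347\right) \left(34483 + x{\left(136,9 \right)}\right) = \left(-47138 + 10 \left(-5\right) 347\right) \left(34483 - 1044\right) = \left(-47138 - 17350\right) \left(34483 - 1044\right) = \left(-47138 - 17350\right) 33439 = \left(-64488\right) 33439 = -2156414232$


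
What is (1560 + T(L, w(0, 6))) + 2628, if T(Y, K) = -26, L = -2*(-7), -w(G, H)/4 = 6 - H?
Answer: 4162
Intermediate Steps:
w(G, H) = -24 + 4*H (w(G, H) = -4*(6 - H) = -24 + 4*H)
L = 14
(1560 + T(L, w(0, 6))) + 2628 = (1560 - 26) + 2628 = 1534 + 2628 = 4162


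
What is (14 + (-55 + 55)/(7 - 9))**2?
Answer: 196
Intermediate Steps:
(14 + (-55 + 55)/(7 - 9))**2 = (14 + 0/(-2))**2 = (14 + 0*(-1/2))**2 = (14 + 0)**2 = 14**2 = 196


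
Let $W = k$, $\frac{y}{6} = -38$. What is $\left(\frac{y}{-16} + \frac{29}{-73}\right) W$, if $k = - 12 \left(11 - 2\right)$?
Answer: $- \frac{109215}{73} \approx -1496.1$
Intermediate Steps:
$y = -228$ ($y = 6 \left(-38\right) = -228$)
$k = -108$ ($k = \left(-12\right) 9 = -108$)
$W = -108$
$\left(\frac{y}{-16} + \frac{29}{-73}\right) W = \left(- \frac{228}{-16} + \frac{29}{-73}\right) \left(-108\right) = \left(\left(-228\right) \left(- \frac{1}{16}\right) + 29 \left(- \frac{1}{73}\right)\right) \left(-108\right) = \left(\frac{57}{4} - \frac{29}{73}\right) \left(-108\right) = \frac{4045}{292} \left(-108\right) = - \frac{109215}{73}$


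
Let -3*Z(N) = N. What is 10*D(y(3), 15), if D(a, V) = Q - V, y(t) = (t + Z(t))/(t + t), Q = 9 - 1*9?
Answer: -150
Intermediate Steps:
Q = 0 (Q = 9 - 9 = 0)
Z(N) = -N/3
y(t) = 1/3 (y(t) = (t - t/3)/(t + t) = (2*t/3)/((2*t)) = (2*t/3)*(1/(2*t)) = 1/3)
D(a, V) = -V (D(a, V) = 0 - V = -V)
10*D(y(3), 15) = 10*(-1*15) = 10*(-15) = -150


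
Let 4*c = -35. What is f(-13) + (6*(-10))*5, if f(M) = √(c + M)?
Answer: -300 + I*√87/2 ≈ -300.0 + 4.6637*I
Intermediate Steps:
c = -35/4 (c = (¼)*(-35) = -35/4 ≈ -8.7500)
f(M) = √(-35/4 + M)
f(-13) + (6*(-10))*5 = √(-35 + 4*(-13))/2 + (6*(-10))*5 = √(-35 - 52)/2 - 60*5 = √(-87)/2 - 300 = (I*√87)/2 - 300 = I*√87/2 - 300 = -300 + I*√87/2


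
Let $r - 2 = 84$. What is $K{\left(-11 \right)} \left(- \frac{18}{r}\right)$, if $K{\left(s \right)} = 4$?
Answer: $- \frac{36}{43} \approx -0.83721$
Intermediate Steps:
$r = 86$ ($r = 2 + 84 = 86$)
$K{\left(-11 \right)} \left(- \frac{18}{r}\right) = 4 \left(- \frac{18}{86}\right) = 4 \left(\left(-18\right) \frac{1}{86}\right) = 4 \left(- \frac{9}{43}\right) = - \frac{36}{43}$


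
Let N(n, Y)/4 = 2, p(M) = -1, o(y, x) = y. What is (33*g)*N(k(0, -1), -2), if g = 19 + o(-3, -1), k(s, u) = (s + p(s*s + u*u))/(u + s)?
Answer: 4224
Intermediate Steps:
k(s, u) = (-1 + s)/(s + u) (k(s, u) = (s - 1)/(u + s) = (-1 + s)/(s + u))
g = 16 (g = 19 - 3 = 16)
N(n, Y) = 8 (N(n, Y) = 4*2 = 8)
(33*g)*N(k(0, -1), -2) = (33*16)*8 = 528*8 = 4224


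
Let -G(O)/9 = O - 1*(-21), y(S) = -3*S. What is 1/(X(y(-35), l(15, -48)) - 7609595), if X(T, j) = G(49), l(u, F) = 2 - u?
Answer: -1/7610225 ≈ -1.3140e-7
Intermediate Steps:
G(O) = -189 - 9*O (G(O) = -9*(O - 1*(-21)) = -9*(O + 21) = -9*(21 + O) = -189 - 9*O)
X(T, j) = -630 (X(T, j) = -189 - 9*49 = -189 - 441 = -630)
1/(X(y(-35), l(15, -48)) - 7609595) = 1/(-630 - 7609595) = 1/(-7610225) = -1/7610225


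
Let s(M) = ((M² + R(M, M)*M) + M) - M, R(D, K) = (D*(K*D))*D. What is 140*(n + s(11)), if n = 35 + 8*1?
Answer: 22570100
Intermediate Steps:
R(D, K) = K*D³ (R(D, K) = (D*(D*K))*D = (K*D²)*D = K*D³)
s(M) = M² + M⁵ (s(M) = ((M² + (M*M³)*M) + M) - M = ((M² + M⁴*M) + M) - M = ((M² + M⁵) + M) - M = (M + M² + M⁵) - M = M² + M⁵)
n = 43 (n = 35 + 8 = 43)
140*(n + s(11)) = 140*(43 + (11² + 11⁵)) = 140*(43 + (121 + 161051)) = 140*(43 + 161172) = 140*161215 = 22570100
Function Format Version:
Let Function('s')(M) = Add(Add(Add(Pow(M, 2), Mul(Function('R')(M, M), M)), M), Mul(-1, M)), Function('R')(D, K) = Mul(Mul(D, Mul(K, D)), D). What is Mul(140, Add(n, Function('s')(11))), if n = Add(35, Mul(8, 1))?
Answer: 22570100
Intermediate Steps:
Function('R')(D, K) = Mul(K, Pow(D, 3)) (Function('R')(D, K) = Mul(Mul(D, Mul(D, K)), D) = Mul(Mul(K, Pow(D, 2)), D) = Mul(K, Pow(D, 3)))
Function('s')(M) = Add(Pow(M, 2), Pow(M, 5)) (Function('s')(M) = Add(Add(Add(Pow(M, 2), Mul(Mul(M, Pow(M, 3)), M)), M), Mul(-1, M)) = Add(Add(Add(Pow(M, 2), Mul(Pow(M, 4), M)), M), Mul(-1, M)) = Add(Add(Add(Pow(M, 2), Pow(M, 5)), M), Mul(-1, M)) = Add(Add(M, Pow(M, 2), Pow(M, 5)), Mul(-1, M)) = Add(Pow(M, 2), Pow(M, 5)))
n = 43 (n = Add(35, 8) = 43)
Mul(140, Add(n, Function('s')(11))) = Mul(140, Add(43, Add(Pow(11, 2), Pow(11, 5)))) = Mul(140, Add(43, Add(121, 161051))) = Mul(140, Add(43, 161172)) = Mul(140, 161215) = 22570100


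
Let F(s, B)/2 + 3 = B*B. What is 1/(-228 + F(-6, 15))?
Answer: 1/216 ≈ 0.0046296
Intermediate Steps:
F(s, B) = -6 + 2*B² (F(s, B) = -6 + 2*(B*B) = -6 + 2*B²)
1/(-228 + F(-6, 15)) = 1/(-228 + (-6 + 2*15²)) = 1/(-228 + (-6 + 2*225)) = 1/(-228 + (-6 + 450)) = 1/(-228 + 444) = 1/216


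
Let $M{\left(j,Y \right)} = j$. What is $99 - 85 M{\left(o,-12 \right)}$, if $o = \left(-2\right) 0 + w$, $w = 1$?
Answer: $14$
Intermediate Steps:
$o = 1$ ($o = \left(-2\right) 0 + 1 = 0 + 1 = 1$)
$99 - 85 M{\left(o,-12 \right)} = 99 - 85 = 14$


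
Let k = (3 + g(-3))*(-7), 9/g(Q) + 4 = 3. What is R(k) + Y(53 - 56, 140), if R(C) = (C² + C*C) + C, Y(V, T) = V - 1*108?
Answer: 3459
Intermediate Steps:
g(Q) = -9 (g(Q) = 9/(-4 + 3) = 9/(-1) = 9*(-1) = -9)
Y(V, T) = -108 + V (Y(V, T) = V - 108 = -108 + V)
k = 42 (k = (3 - 9)*(-7) = -6*(-7) = 42)
R(C) = C + 2*C² (R(C) = (C² + C²) + C = 2*C² + C = C + 2*C²)
R(k) + Y(53 - 56, 140) = 42*(1 + 2*42) + (-108 + (53 - 56)) = 42*(1 + 84) + (-108 - 3) = 42*85 - 111 = 3570 - 111 = 3459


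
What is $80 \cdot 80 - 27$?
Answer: $6373$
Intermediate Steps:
$80 \cdot 80 - 27 = 6400 - 27 = 6373$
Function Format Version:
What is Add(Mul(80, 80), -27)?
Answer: 6373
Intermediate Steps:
Add(Mul(80, 80), -27) = Add(6400, -27) = 6373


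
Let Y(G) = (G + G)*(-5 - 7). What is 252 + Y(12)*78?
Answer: -22212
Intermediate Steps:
Y(G) = -24*G (Y(G) = (2*G)*(-12) = -24*G)
252 + Y(12)*78 = 252 - 24*12*78 = 252 - 288*78 = 252 - 22464 = -22212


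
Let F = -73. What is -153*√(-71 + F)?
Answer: -1836*I ≈ -1836.0*I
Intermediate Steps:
-153*√(-71 + F) = -153*√(-71 - 73) = -1836*I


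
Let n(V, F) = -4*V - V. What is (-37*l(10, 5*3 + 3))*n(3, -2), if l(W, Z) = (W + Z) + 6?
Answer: 18870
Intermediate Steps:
n(V, F) = -5*V
l(W, Z) = 6 + W + Z
(-37*l(10, 5*3 + 3))*n(3, -2) = (-37*(6 + 10 + (5*3 + 3)))*(-5*3) = -37*(6 + 10 + (15 + 3))*(-15) = -37*(6 + 10 + 18)*(-15) = -37*34*(-15) = -1258*(-15) = 18870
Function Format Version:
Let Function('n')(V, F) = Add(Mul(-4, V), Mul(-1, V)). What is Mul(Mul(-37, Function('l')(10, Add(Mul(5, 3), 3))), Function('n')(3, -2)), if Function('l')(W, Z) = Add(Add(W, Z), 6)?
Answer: 18870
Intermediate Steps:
Function('n')(V, F) = Mul(-5, V)
Function('l')(W, Z) = Add(6, W, Z)
Mul(Mul(-37, Function('l')(10, Add(Mul(5, 3), 3))), Function('n')(3, -2)) = Mul(Mul(-37, Add(6, 10, Add(Mul(5, 3), 3))), Mul(-5, 3)) = Mul(Mul(-37, Add(6, 10, Add(15, 3))), -15) = Mul(Mul(-37, Add(6, 10, 18)), -15) = Mul(Mul(-37, 34), -15) = Mul(-1258, -15) = 18870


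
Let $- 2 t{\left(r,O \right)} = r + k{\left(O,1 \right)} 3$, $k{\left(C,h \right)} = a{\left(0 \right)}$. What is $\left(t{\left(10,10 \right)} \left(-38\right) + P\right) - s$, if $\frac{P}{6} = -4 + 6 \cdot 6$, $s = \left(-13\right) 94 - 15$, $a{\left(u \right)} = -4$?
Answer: $1391$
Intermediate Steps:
$s = -1237$ ($s = -1222 - 15 = -1237$)
$k{\left(C,h \right)} = -4$
$P = 192$ ($P = 6 \left(-4 + 6 \cdot 6\right) = 6 \left(-4 + 36\right) = 6 \cdot 32 = 192$)
$t{\left(r,O \right)} = 6 - \frac{r}{2}$ ($t{\left(r,O \right)} = - \frac{r - 12}{2} = - \frac{-12 + r}{2} = 6 - \frac{r}{2}$)
$\left(t{\left(10,10 \right)} \left(-38\right) + P\right) - s = \left(\left(6 - 5\right) \left(-38\right) + 192\right) - -1237 = \left(\left(6 - 5\right) \left(-38\right) + 192\right) + 1237 = \left(1 \left(-38\right) + 192\right) + 1237 = \left(-38 + 192\right) + 1237 = 154 + 1237 = 1391$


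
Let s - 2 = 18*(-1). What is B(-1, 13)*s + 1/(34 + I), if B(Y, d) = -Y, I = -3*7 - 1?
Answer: -191/12 ≈ -15.917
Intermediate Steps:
s = -16 (s = 2 + 18*(-1) = 2 - 18 = -16)
I = -22 (I = -21 - 1 = -22)
B(-1, 13)*s + 1/(34 + I) = -1*(-1)*(-16) + 1/(34 - 22) = 1*(-16) + 1/12 = -16 + 1/12 = -191/12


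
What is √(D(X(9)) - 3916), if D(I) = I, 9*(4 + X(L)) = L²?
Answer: I*√3911 ≈ 62.538*I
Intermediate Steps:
X(L) = -4 + L²/9
√(D(X(9)) - 3916) = √((-4 + (⅑)*9²) - 3916) = √((-4 + (⅑)*81) - 3916) = √((-4 + 9) - 3916) = √(5 - 3916) = √(-3911) = I*√3911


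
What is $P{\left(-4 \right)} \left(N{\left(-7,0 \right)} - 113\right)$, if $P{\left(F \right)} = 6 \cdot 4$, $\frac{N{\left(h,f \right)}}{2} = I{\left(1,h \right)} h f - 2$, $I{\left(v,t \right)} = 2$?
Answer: $-2808$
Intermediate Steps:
$N{\left(h,f \right)} = -4 + 4 f h$ ($N{\left(h,f \right)} = 2 \left(2 h f - 2\right) = 2 \left(2 f h - 2\right) = 2 \left(-2 + 2 f h\right) = -4 + 4 f h$)
$P{\left(F \right)} = 24$
$P{\left(-4 \right)} \left(N{\left(-7,0 \right)} - 113\right) = 24 \left(\left(-4 + 4 \cdot 0 \left(-7\right)\right) - 113\right) = 24 \left(\left(-4 + 0\right) - 113\right) = 24 \left(-4 - 113\right) = 24 \left(-117\right) = -2808$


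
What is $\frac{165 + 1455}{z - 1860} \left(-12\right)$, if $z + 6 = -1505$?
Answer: $\frac{19440}{3371} \approx 5.7668$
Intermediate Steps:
$z = -1511$ ($z = -6 - 1505 = -1511$)
$\frac{165 + 1455}{z - 1860} \left(-12\right) = \frac{165 + 1455}{-1511 - 1860} \left(-12\right) = \frac{1620}{-3371} \left(-12\right) = 1620 \left(- \frac{1}{3371}\right) \left(-12\right) = \left(- \frac{1620}{3371}\right) \left(-12\right) = \frac{19440}{3371}$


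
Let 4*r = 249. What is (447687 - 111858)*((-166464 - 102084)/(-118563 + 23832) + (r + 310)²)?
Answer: 258372299961687/5552 ≈ 4.6537e+10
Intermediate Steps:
r = 249/4 (r = (¼)*249 = 249/4 ≈ 62.250)
(447687 - 111858)*((-166464 - 102084)/(-118563 + 23832) + (r + 310)²) = (447687 - 111858)*((-166464 - 102084)/(-118563 + 23832) + (249/4 + 310)²) = 335829*(-268548/(-94731) + (1489/4)²) = 335829*(-268548*(-1/94731) + 2217121/16) = 335829*(12788/4511 + 2217121/16) = 335829*(10001637439/72176) = 258372299961687/5552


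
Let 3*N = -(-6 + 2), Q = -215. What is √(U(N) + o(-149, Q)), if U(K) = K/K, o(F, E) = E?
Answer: I*√214 ≈ 14.629*I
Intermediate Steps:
N = 4/3 (N = (-(-6 + 2))/3 = (-1*(-4))/3 = (⅓)*4 = 4/3 ≈ 1.3333)
U(K) = 1
√(U(N) + o(-149, Q)) = √(1 - 215) = √(-214) = I*√214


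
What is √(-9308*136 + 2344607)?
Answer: √1078719 ≈ 1038.6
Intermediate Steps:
√(-9308*136 + 2344607) = √(-1265888 + 2344607) = √1078719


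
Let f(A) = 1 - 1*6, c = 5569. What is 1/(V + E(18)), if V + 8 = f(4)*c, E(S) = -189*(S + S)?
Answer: -1/34657 ≈ -2.8854e-5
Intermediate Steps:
E(S) = -378*S
f(A) = -5 (f(A) = 1 - 6 = -5)
V = -27853 (V = -8 - 5*5569 = -8 - 27845 = -27853)
1/(V + E(18)) = 1/(-27853 - 378*18) = 1/(-27853 - 6804) = 1/(-34657) = -1/34657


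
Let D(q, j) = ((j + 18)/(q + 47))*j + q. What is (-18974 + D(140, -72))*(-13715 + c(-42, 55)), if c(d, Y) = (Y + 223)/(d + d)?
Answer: 30712164755/119 ≈ 2.5809e+8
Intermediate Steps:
D(q, j) = q + j*(18 + j)/(47 + q) (D(q, j) = ((18 + j)/(47 + q))*j + q = j*(18 + j)/(47 + q) + q = q + j*(18 + j)/(47 + q))
c(d, Y) = (223 + Y)/(2*d) (c(d, Y) = (223 + Y)/((2*d)) = (223 + Y)*(1/(2*d)) = (223 + Y)/(2*d))
(-18974 + D(140, -72))*(-13715 + c(-42, 55)) = (-18974 + ((-72)**2 + 140**2 + 18*(-72) + 47*140)/(47 + 140))*(-13715 + (1/2)*(223 + 55)/(-42)) = (-18974 + (5184 + 19600 - 1296 + 6580)/187)*(-13715 + (1/2)*(-1/42)*278) = (-18974 + (1/187)*30068)*(-13715 - 139/42) = (-18974 + 30068/187)*(-576169/42) = -3518070/187*(-576169/42) = 30712164755/119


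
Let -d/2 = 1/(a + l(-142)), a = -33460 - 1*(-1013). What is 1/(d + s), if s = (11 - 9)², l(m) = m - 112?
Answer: 32701/130806 ≈ 0.25000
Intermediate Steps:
a = -32447 (a = -33460 + 1013 = -32447)
l(m) = -112 + m
s = 4 (s = 2² = 4)
d = 2/32701 (d = -2/(-32447 + (-112 - 142)) = -2/(-32447 - 254) = -2/(-32701) = -2*(-1/32701) = 2/32701 ≈ 6.1160e-5)
1/(d + s) = 1/(2/32701 + 4) = 1/(130806/32701) = 32701/130806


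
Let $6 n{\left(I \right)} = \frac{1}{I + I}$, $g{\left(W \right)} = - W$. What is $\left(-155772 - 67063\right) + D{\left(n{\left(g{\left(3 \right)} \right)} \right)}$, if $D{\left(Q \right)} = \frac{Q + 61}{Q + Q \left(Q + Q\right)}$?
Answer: $- \frac{3827705}{17} \approx -2.2516 \cdot 10^{5}$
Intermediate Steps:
$n{\left(I \right)} = \frac{1}{12 I}$ ($n{\left(I \right)} = \frac{1}{6 \left(I + I\right)} = \frac{1}{6 \cdot 2 I} = \frac{\frac{1}{2} \frac{1}{I}}{6} = \frac{1}{12 I}$)
$D{\left(Q \right)} = \frac{61 + Q}{Q + 2 Q^{2}}$ ($D{\left(Q \right)} = \frac{61 + Q}{Q + Q 2 Q} = \frac{61 + Q}{Q + 2 Q^{2}}$)
$\left(-155772 - 67063\right) + D{\left(n{\left(g{\left(3 \right)} \right)} \right)} = \left(-155772 - 67063\right) + \frac{61 + \frac{1}{12 \left(\left(-1\right) 3\right)}}{\frac{1}{12 \left(\left(-1\right) 3\right)} \left(1 + 2 \frac{1}{12 \left(\left(-1\right) 3\right)}\right)} = -222835 + \frac{61 + \frac{1}{12 \left(-3\right)}}{\frac{1}{12 \left(-3\right)} \left(1 + 2 \frac{1}{12 \left(-3\right)}\right)} = -222835 + \frac{61 + \frac{1}{12} \left(- \frac{1}{3}\right)}{\frac{1}{12} \left(- \frac{1}{3}\right) \left(1 + 2 \cdot \frac{1}{12} \left(- \frac{1}{3}\right)\right)} = -222835 + \frac{61 - \frac{1}{36}}{\left(- \frac{1}{36}\right) \left(1 + 2 \left(- \frac{1}{36}\right)\right)} = -222835 - 36 \frac{1}{1 - \frac{1}{18}} \cdot \frac{2195}{36} = -222835 - 36 \frac{1}{\frac{17}{18}} \cdot \frac{2195}{36} = -222835 - \frac{648}{17} \cdot \frac{2195}{36} = -222835 - \frac{39510}{17} = - \frac{3827705}{17}$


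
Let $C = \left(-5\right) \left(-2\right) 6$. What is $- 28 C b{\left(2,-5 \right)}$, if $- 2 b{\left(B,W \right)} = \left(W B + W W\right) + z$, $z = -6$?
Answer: $7560$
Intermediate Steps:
$C = 60$ ($C = 10 \cdot 6 = 60$)
$b{\left(B,W \right)} = 3 - \frac{W^{2}}{2} - \frac{B W}{2}$ ($b{\left(B,W \right)} = - \frac{\left(W B + W W\right) - 6}{2} = - \frac{\left(B W + W^{2}\right) - 6}{2} = - \frac{\left(W^{2} + B W\right) - 6}{2} = - \frac{-6 + W^{2} + B W}{2} = 3 - \frac{W^{2}}{2} - \frac{B W}{2}$)
$- 28 C b{\left(2,-5 \right)} = \left(-28\right) 60 \left(3 - \frac{\left(-5\right)^{2}}{2} - 1 \left(-5\right)\right) = - 1680 \left(3 - \frac{25}{2} + 5\right) = \left(-1680\right) \left(- \frac{9}{2}\right) = 7560$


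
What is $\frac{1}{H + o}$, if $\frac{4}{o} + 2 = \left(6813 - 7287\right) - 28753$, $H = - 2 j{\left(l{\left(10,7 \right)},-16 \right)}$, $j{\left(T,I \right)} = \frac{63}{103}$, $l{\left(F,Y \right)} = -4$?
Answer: $- \frac{3010587}{3683266} \approx -0.81737$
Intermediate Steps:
$j{\left(T,I \right)} = \frac{63}{103}$ ($j{\left(T,I \right)} = 63 \cdot \frac{1}{103} = \frac{63}{103}$)
$H = - \frac{126}{103}$ ($H = \left(-2\right) \frac{63}{103} = - \frac{126}{103} \approx -1.2233$)
$o = - \frac{4}{29229}$ ($o = \frac{4}{-2 + \left(\left(6813 - 7287\right) - 28753\right)} = \frac{4}{-2 - 29227} = \frac{4}{-29229} = 4 \left(- \frac{1}{29229}\right) = - \frac{4}{29229} \approx -0.00013685$)
$\frac{1}{H + o} = \frac{1}{- \frac{126}{103} - \frac{4}{29229}} = \frac{1}{- \frac{3683266}{3010587}} = - \frac{3010587}{3683266}$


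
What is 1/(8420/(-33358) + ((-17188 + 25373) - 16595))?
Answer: -16679/140274600 ≈ -0.00011890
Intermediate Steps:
1/(8420/(-33358) + ((-17188 + 25373) - 16595)) = 1/(8420*(-1/33358) + (8185 - 16595)) = 1/(-4210/16679 - 8410) = 1/(-140274600/16679) = -16679/140274600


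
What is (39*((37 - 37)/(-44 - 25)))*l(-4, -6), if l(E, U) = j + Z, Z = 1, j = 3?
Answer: 0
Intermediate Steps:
l(E, U) = 4 (l(E, U) = 3 + 1 = 4)
(39*((37 - 37)/(-44 - 25)))*l(-4, -6) = (39*((37 - 37)/(-44 - 25)))*4 = (39*(0/(-69)))*4 = (39*(0*(-1/69)))*4 = (39*0)*4 = 0*4 = 0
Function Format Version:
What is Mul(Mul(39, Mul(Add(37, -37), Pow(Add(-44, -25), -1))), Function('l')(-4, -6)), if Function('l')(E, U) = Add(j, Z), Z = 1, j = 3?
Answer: 0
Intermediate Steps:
Function('l')(E, U) = 4 (Function('l')(E, U) = Add(3, 1) = 4)
Mul(Mul(39, Mul(Add(37, -37), Pow(Add(-44, -25), -1))), Function('l')(-4, -6)) = Mul(Mul(39, Mul(Add(37, -37), Pow(Add(-44, -25), -1))), 4) = Mul(Mul(39, Mul(0, Pow(-69, -1))), 4) = Mul(Mul(39, Mul(0, Rational(-1, 69))), 4) = Mul(Mul(39, 0), 4) = Mul(0, 4) = 0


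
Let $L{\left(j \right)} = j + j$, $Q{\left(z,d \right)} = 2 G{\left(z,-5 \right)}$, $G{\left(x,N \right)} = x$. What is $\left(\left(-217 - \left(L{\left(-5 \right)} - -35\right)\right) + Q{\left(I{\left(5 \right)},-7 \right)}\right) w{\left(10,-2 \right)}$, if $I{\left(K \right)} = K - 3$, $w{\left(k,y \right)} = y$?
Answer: $476$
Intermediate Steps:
$I{\left(K \right)} = -3 + K$
$Q{\left(z,d \right)} = 2 z$
$L{\left(j \right)} = 2 j$
$\left(\left(-217 - \left(L{\left(-5 \right)} - -35\right)\right) + Q{\left(I{\left(5 \right)},-7 \right)}\right) w{\left(10,-2 \right)} = \left(\left(-217 - \left(2 \left(-5\right) - -35\right)\right) + 2 \left(-3 + 5\right)\right) \left(-2\right) = \left(\left(-217 - \left(-10 + 35\right)\right) + 2 \cdot 2\right) \left(-2\right) = \left(\left(-217 - 25\right) + 4\right) \left(-2\right) = \left(-242 + 4\right) \left(-2\right) = \left(-238\right) \left(-2\right) = 476$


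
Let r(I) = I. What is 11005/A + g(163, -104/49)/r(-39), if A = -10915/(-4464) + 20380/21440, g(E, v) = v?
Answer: 241926625264/74647041 ≈ 3240.9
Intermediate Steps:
A = 507803/149544 (A = -10915*(-1/4464) + 20380*(1/21440) = 10915/4464 + 1019/1072 = 507803/149544 ≈ 3.3957)
11005/A + g(163, -104/49)/r(-39) = 11005/(507803/149544) - 104/49/(-39) = 11005*(149544/507803) - 104*1/49*(-1/39) = 1645731720/507803 - 104/49*(-1/39) = 1645731720/507803 + 8/147 = 241926625264/74647041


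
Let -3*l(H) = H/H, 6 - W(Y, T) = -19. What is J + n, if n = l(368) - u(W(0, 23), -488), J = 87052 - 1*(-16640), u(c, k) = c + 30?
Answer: 310910/3 ≈ 1.0364e+5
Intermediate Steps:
W(Y, T) = 25 (W(Y, T) = 6 - 1*(-19) = 6 + 19 = 25)
u(c, k) = 30 + c
l(H) = -⅓ (l(H) = -H/(3*H) = -⅓*1 = -⅓)
J = 103692 (J = 87052 + 16640 = 103692)
n = -166/3 (n = -⅓ - (30 + 25) = -⅓ - 1*55 = -⅓ - 55 = -166/3 ≈ -55.333)
J + n = 103692 - 166/3 = 310910/3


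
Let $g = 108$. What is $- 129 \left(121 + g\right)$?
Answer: $-29541$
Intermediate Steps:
$- 129 \left(121 + g\right) = - 129 \left(121 + 108\right) = \left(-129\right) 229 = -29541$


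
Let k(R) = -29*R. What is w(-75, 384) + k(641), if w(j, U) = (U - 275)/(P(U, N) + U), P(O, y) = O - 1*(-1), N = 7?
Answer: -14294832/769 ≈ -18589.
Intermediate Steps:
P(O, y) = 1 + O (P(O, y) = O + 1 = 1 + O)
w(j, U) = (-275 + U)/(1 + 2*U) (w(j, U) = (U - 275)/((1 + U) + U) = (-275 + U)/(1 + 2*U))
w(-75, 384) + k(641) = (-275 + 384)/(1 + 2*384) - 29*641 = 109/(1 + 768) - 18589 = 109/769 - 18589 = -14294832/769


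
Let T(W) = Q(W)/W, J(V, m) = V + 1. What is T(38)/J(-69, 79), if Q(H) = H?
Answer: -1/68 ≈ -0.014706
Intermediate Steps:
J(V, m) = 1 + V
T(W) = 1 (T(W) = W/W = 1)
T(38)/J(-69, 79) = 1/(1 - 69) = 1/(-68) = 1*(-1/68) = -1/68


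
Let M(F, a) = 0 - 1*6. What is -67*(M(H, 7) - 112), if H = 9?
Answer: 7906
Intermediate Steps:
M(F, a) = -6 (M(F, a) = 0 - 6 = -6)
-67*(M(H, 7) - 112) = -67*(-6 - 112) = -67*(-118) = 7906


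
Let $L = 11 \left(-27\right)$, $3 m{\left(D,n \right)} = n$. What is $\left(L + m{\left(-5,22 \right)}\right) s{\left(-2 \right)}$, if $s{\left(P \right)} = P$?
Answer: $\frac{1738}{3} \approx 579.33$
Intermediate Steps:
$m{\left(D,n \right)} = \frac{n}{3}$
$L = -297$
$\left(L + m{\left(-5,22 \right)}\right) s{\left(-2 \right)} = \left(-297 + \frac{1}{3} \cdot 22\right) \left(-2\right) = \left(-297 + \frac{22}{3}\right) \left(-2\right) = \left(- \frac{869}{3}\right) \left(-2\right) = \frac{1738}{3}$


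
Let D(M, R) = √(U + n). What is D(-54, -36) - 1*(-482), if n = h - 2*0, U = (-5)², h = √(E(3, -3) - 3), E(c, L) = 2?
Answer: 482 + √(25 + I) ≈ 487.0 + 0.09998*I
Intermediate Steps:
h = I (h = √(2 - 3) = √(-1) = I ≈ 1.0*I)
U = 25
n = I (n = I - 2*0 = I + 0 = I ≈ 1.0*I)
D(M, R) = √(25 + I)
D(-54, -36) - 1*(-482) = √(25 + I) - 1*(-482) = √(25 + I) + 482 = 482 + √(25 + I)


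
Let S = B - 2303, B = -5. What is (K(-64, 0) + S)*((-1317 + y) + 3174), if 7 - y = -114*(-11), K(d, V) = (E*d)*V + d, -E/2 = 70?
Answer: -1446920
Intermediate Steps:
E = -140 (E = -2*70 = -140)
S = -2308 (S = -5 - 2303 = -2308)
K(d, V) = d - 140*V*d (K(d, V) = (-140*d)*V + d = -140*V*d + d = d - 140*V*d)
y = -1247 (y = 7 - (-114)*(-11) = 7 - 1*1254 = 7 - 1254 = -1247)
(K(-64, 0) + S)*((-1317 + y) + 3174) = (-64*(1 - 140*0) - 2308)*((-1317 - 1247) + 3174) = (-64*(1 + 0) - 2308)*(-2564 + 3174) = (-64*1 - 2308)*610 = (-64 - 2308)*610 = -2372*610 = -1446920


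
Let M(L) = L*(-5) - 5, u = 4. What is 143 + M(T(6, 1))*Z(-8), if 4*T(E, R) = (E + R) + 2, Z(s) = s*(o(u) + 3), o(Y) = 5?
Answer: 1183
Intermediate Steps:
Z(s) = 8*s (Z(s) = s*(5 + 3) = s*8 = 8*s)
T(E, R) = ½ + E/4 + R/4 (T(E, R) = ((E + R) + 2)/4 = (2 + E + R)/4 = ½ + E/4 + R/4)
M(L) = -5 - 5*L (M(L) = -5*L - 5 = -5 - 5*L)
143 + M(T(6, 1))*Z(-8) = 143 + (-5 - 5*(½ + (¼)*6 + (¼)*1))*(8*(-8)) = 143 + (-5 - 5*(½ + 3/2 + ¼))*(-64) = 143 + (-5 - 5*9/4)*(-64) = 143 + (-5 - 45/4)*(-64) = 143 - 65/4*(-64) = 143 + 1040 = 1183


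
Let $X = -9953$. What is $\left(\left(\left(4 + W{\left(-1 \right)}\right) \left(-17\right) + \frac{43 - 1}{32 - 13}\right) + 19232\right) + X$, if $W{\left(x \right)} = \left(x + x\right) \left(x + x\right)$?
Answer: $\frac{173759}{19} \approx 9145.2$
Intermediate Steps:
$W{\left(x \right)} = 4 x^{2}$ ($W{\left(x \right)} = 2 x 2 x = 4 x^{2}$)
$\left(\left(\left(4 + W{\left(-1 \right)}\right) \left(-17\right) + \frac{43 - 1}{32 - 13}\right) + 19232\right) + X = \left(\left(\left(4 + 4 \left(-1\right)^{2}\right) \left(-17\right) + \frac{43 - 1}{32 - 13}\right) + 19232\right) - 9953 = \left(\left(\left(4 + 4 \cdot 1\right) \left(-17\right) + \frac{42}{19}\right) + 19232\right) - 9953 = \left(\left(\left(4 + 4\right) \left(-17\right) + 42 \cdot \frac{1}{19}\right) + 19232\right) - 9953 = \left(\left(8 \left(-17\right) + \frac{42}{19}\right) + 19232\right) - 9953 = \left(\left(-136 + \frac{42}{19}\right) + 19232\right) - 9953 = \left(- \frac{2542}{19} + 19232\right) - 9953 = \frac{362866}{19} - 9953 = \frac{173759}{19}$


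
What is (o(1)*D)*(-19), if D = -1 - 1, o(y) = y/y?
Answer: 38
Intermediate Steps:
o(y) = 1
D = -2
(o(1)*D)*(-19) = (1*(-2))*(-19) = -2*(-19) = 38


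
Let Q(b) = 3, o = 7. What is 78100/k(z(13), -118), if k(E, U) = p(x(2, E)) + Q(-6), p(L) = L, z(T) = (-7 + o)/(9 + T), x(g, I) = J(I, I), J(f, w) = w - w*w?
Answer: 78100/3 ≈ 26033.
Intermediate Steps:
J(f, w) = w - w²
x(g, I) = I*(1 - I)
z(T) = 0 (z(T) = (-7 + 7)/(9 + T) = 0/(9 + T) = 0)
k(E, U) = 3 + E*(1 - E) (k(E, U) = E*(1 - E) + 3 = 3 + E*(1 - E))
78100/k(z(13), -118) = 78100/(3 - 1*0*(-1 + 0)) = 78100/(3 - 1*0*(-1)) = 78100/(3 + 0) = 78100/3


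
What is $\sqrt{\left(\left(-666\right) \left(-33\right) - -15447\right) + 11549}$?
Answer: $\sqrt{48974} \approx 221.3$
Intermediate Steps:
$\sqrt{\left(\left(-666\right) \left(-33\right) - -15447\right) + 11549} = \sqrt{\left(21978 + 15447\right) + 11549} = \sqrt{37425 + 11549} = \sqrt{48974}$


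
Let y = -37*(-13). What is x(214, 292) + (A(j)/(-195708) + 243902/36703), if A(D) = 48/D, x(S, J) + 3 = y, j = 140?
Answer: 10153620651137/20950622945 ≈ 484.65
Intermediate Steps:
y = 481
x(S, J) = 478 (x(S, J) = -3 + 481 = 478)
x(214, 292) + (A(j)/(-195708) + 243902/36703) = 478 + ((48/140)/(-195708) + 243902/36703) = 478 + ((48*(1/140))*(-1/195708) + 243902*(1/36703)) = 478 + ((12/35)*(-1/195708) + 243902/36703) = 478 + (-1/570815 + 243902/36703) = 478 + 139222883427/20950622945 = 10153620651137/20950622945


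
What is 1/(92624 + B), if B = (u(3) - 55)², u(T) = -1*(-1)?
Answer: 1/95540 ≈ 1.0467e-5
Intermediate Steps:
u(T) = 1
B = 2916 (B = (1 - 55)² = (-54)² = 2916)
1/(92624 + B) = 1/(92624 + 2916) = 1/95540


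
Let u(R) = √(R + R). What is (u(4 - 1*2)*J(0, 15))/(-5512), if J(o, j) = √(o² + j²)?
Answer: -15/2756 ≈ -0.0054427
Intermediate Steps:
J(o, j) = √(j² + o²)
u(R) = √2*√R (u(R) = √(2*R) = √2*√R)
(u(4 - 1*2)*J(0, 15))/(-5512) = ((√2*√(4 - 1*2))*√(15² + 0²))/(-5512) = ((√2*√(4 - 2))*√(225 + 0))*(-1/5512) = ((√2*√2)*√225)*(-1/5512) = (2*15)*(-1/5512) = 30*(-1/5512) = -15/2756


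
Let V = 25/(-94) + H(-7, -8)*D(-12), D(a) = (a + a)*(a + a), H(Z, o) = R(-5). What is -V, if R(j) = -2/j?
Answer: -108163/470 ≈ -230.13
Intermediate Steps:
H(Z, o) = 2/5 (H(Z, o) = -2/(-5) = -2*(-1/5) = 2/5)
D(a) = 4*a**2 (D(a) = (2*a)*(2*a) = 4*a**2)
V = 108163/470 (V = 25/(-94) + 2*(4*(-12)**2)/5 = 25*(-1/94) + 2*(4*144)/5 = -25/94 + (2/5)*576 = -25/94 + 1152/5 = 108163/470 ≈ 230.13)
-V = -1*108163/470 = -108163/470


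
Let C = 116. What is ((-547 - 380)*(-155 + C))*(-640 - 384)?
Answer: -37020672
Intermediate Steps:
((-547 - 380)*(-155 + C))*(-640 - 384) = ((-547 - 380)*(-155 + 116))*(-640 - 384) = -927*(-39)*(-1024) = 36153*(-1024) = -37020672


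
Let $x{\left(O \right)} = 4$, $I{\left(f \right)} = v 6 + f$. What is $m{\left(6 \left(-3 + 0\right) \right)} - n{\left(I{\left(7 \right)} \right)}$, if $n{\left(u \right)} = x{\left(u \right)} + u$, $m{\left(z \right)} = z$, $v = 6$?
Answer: $-65$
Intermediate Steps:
$I{\left(f \right)} = 36 + f$ ($I{\left(f \right)} = 6 \cdot 6 + f = 36 + f$)
$n{\left(u \right)} = 4 + u$
$m{\left(6 \left(-3 + 0\right) \right)} - n{\left(I{\left(7 \right)} \right)} = 6 \left(-3 + 0\right) - \left(4 + \left(36 + 7\right)\right) = 6 \left(-3\right) - \left(4 + 43\right) = -18 - 47 = -65$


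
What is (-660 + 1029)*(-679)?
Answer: -250551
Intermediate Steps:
(-660 + 1029)*(-679) = 369*(-679) = -250551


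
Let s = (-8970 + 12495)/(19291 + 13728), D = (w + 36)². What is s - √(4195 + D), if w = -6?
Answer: 3525/33019 - √5095 ≈ -71.272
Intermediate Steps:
D = 900 (D = (-6 + 36)² = 30² = 900)
s = 3525/33019 ≈ 0.10676
s - √(4195 + D) = 3525/33019 - √(4195 + 900) = 3525/33019 - √5095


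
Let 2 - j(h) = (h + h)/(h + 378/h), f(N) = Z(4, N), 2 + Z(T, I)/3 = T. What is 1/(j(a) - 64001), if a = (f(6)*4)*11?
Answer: -3893/249155851 ≈ -1.5625e-5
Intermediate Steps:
Z(T, I) = -6 + 3*T
f(N) = 6 (f(N) = -6 + 3*4 = -6 + 12 = 6)
a = 264 (a = (6*4)*11 = 24*11 = 264)
j(h) = 2 - 2*h/(h + 378/h) (j(h) = 2 - (h + h)/(h + 378/h) = 2 - 2*h/(h + 378/h))
1/(j(a) - 64001) = 1/(756/(378 + 264²) - 64001) = 1/(756/(378 + 69696) - 64001) = 1/(756/70074 - 64001) = 1/(756*(1/70074) - 64001) = 1/(42/3893 - 64001) = 1/(-249155851/3893) = -3893/249155851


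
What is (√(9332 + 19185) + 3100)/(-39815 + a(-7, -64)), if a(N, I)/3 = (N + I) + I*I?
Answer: -155/1387 - √28517/27740 ≈ -0.11784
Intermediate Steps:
a(N, I) = 3*I + 3*N + 3*I² (a(N, I) = 3*((N + I) + I*I) = 3*((I + N) + I²) = 3*(I + N + I²) = 3*I + 3*N + 3*I²)
(√(9332 + 19185) + 3100)/(-39815 + a(-7, -64)) = (√(9332 + 19185) + 3100)/(-39815 + (3*(-64) + 3*(-7) + 3*(-64)²)) = (√28517 + 3100)/(-39815 + (-192 - 21 + 3*4096)) = (3100 + √28517)/(-39815 + (-192 - 21 + 12288)) = (3100 + √28517)/(-39815 + 12075) = (3100 + √28517)/(-27740) = (3100 + √28517)*(-1/27740) = -155/1387 - √28517/27740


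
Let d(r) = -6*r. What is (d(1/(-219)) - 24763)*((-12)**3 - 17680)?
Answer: 35083783376/73 ≈ 4.8060e+8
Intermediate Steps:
(d(1/(-219)) - 24763)*((-12)**3 - 17680) = (-6/(-219) - 24763)*((-12)**3 - 17680) = (-6*(-1/219) - 24763)*(-1728 - 17680) = (2/73 - 24763)*(-19408) = -1807697/73*(-19408) = 35083783376/73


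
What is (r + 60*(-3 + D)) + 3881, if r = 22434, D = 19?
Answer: 27275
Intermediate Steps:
(r + 60*(-3 + D)) + 3881 = (22434 + 60*(-3 + 19)) + 3881 = (22434 + 60*16) + 3881 = (22434 + 960) + 3881 = 23394 + 3881 = 27275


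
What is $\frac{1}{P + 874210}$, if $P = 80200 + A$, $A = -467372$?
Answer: $\frac{1}{487038} \approx 2.0532 \cdot 10^{-6}$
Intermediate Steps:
$P = -387172$ ($P = 80200 - 467372 = -387172$)
$\frac{1}{P + 874210} = \frac{1}{-387172 + 874210} = \frac{1}{487038}$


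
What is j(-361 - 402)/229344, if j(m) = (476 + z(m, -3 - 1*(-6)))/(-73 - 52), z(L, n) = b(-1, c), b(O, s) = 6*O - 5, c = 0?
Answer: -31/1911200 ≈ -1.6220e-5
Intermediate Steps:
b(O, s) = -5 + 6*O
z(L, n) = -11 (z(L, n) = -5 + 6*(-1) = -5 - 6 = -11)
j(m) = -93/25 (j(m) = (476 - 11)/(-73 - 52) = 465/(-125) = 465*(-1/125) = -93/25)
j(-361 - 402)/229344 = -93/25/229344 = -93/25*1/229344 = -31/1911200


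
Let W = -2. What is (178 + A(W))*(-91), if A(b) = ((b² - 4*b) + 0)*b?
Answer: -14014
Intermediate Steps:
A(b) = b*(b² - 4*b) (A(b) = (b² - 4*b)*b = b*(b² - 4*b))
(178 + A(W))*(-91) = (178 + (-2)²*(-4 - 2))*(-91) = (178 + 4*(-6))*(-91) = (178 - 24)*(-91) = 154*(-91) = -14014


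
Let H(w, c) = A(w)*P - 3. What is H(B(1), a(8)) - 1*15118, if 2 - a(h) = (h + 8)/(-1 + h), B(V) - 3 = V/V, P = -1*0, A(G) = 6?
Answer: -15121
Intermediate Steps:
P = 0
B(V) = 4 (B(V) = 3 + V/V = 3 + 1 = 4)
a(h) = 2 - (8 + h)/(-1 + h) (a(h) = 2 - (h + 8)/(-1 + h) = 2 - (8 + h)/(-1 + h))
H(w, c) = -3 (H(w, c) = 6*0 - 3 = 0 - 3 = -3)
H(B(1), a(8)) - 1*15118 = -3 - 1*15118 = -3 - 15118 = -15121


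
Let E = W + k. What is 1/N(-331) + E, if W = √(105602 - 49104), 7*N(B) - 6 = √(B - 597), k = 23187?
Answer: 11176155/482 + √56498 - 7*I*√58/241 ≈ 23425.0 - 0.2212*I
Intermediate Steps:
N(B) = 6/7 + √(-597 + B)/7 (N(B) = 6/7 + √(B - 597)/7 = 6/7 + √(-597 + B)/7)
W = √56498 ≈ 237.69
E = 23187 + √56498 (E = √56498 + 23187 = 23187 + √56498 ≈ 23425.)
1/N(-331) + E = 1/(6/7 + √(-597 - 331)/7) + (23187 + √56498) = 1/(6/7 + √(-928)/7) + (23187 + √56498) = 1/(6/7 + (4*I*√58)/7) + (23187 + √56498) = 1/(6/7 + 4*I*√58/7) + (23187 + √56498) = 23187 + √56498 + 1/(6/7 + 4*I*√58/7)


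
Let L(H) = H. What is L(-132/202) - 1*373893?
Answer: -37763259/101 ≈ -3.7389e+5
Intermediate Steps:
L(-132/202) - 1*373893 = -132/202 - 1*373893 = -132*1/202 - 373893 = -66/101 - 373893 = -37763259/101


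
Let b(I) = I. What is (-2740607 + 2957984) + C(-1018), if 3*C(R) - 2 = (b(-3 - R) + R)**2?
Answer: 652142/3 ≈ 2.1738e+5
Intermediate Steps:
C(R) = 11/3 (C(R) = 2/3 + ((-3 - R) + R)**2/3 = 2/3 + (1/3)*(-3)**2 = 2/3 + (1/3)*9 = 2/3 + 3 = 11/3)
(-2740607 + 2957984) + C(-1018) = (-2740607 + 2957984) + 11/3 = 217377 + 11/3 = 652142/3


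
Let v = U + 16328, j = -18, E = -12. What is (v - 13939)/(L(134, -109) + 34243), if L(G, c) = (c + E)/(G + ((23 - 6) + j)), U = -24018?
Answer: -2876657/4554198 ≈ -0.63165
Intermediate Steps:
v = -7690 (v = -24018 + 16328 = -7690)
L(G, c) = (-12 + c)/(-1 + G) (L(G, c) = (c - 12)/(G + ((23 - 6) - 18)) = (-12 + c)/(G + (17 - 18)) = (-12 + c)/(G - 1) = (-12 + c)/(-1 + G))
(v - 13939)/(L(134, -109) + 34243) = (-7690 - 13939)/((-12 - 109)/(-1 + 134) + 34243) = -21629/(-121/133 + 34243) = -21629/4554198/133 = -21629*133/4554198 = -2876657/4554198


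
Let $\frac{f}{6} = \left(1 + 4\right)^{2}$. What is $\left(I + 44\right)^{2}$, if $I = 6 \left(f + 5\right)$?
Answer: $948676$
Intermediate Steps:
$f = 150$ ($f = 6 \left(1 + 4\right)^{2} = 6 \cdot 5^{2} = 6 \cdot 25 = 150$)
$I = 930$ ($I = 6 \left(150 + 5\right) = 6 \cdot 155 = 930$)
$\left(I + 44\right)^{2} = \left(930 + 44\right)^{2} = 974^{2} = 948676$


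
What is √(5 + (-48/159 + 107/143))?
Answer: √312845962/7579 ≈ 2.3337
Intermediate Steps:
√(5 + (-48/159 + 107/143)) = √(5 + (-48*1/159 + 107*(1/143))) = √(5 + (-16/53 + 107/143)) = √(5 + 3383/7579) = √(41278/7579) = √312845962/7579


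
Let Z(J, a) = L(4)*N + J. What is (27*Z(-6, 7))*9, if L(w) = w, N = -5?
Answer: -6318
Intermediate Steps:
Z(J, a) = -20 + J (Z(J, a) = 4*(-5) + J = -20 + J)
(27*Z(-6, 7))*9 = (27*(-20 - 6))*9 = (27*(-26))*9 = -702*9 = -6318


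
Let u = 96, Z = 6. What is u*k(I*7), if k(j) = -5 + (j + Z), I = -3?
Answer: -1920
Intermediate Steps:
k(j) = 1 + j (k(j) = -5 + (j + 6) = -5 + (6 + j) = 1 + j)
u*k(I*7) = 96*(1 - 3*7) = 96*(1 - 21) = 96*(-20) = -1920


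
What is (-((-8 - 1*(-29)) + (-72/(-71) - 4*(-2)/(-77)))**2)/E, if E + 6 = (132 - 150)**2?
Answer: -14347967089/9504412302 ≈ -1.5096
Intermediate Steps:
E = 318 (E = -6 + (132 - 150)**2 = -6 + (-18)**2 = -6 + 324 = 318)
(-((-8 - 1*(-29)) + (-72/(-71) - 4*(-2)/(-77)))**2)/E = -((-8 - 1*(-29)) + (-72/(-71) - 4*(-2)/(-77)))**2/318 = -((-8 + 29) + (-72*(-1/71) + 8*(-1/77)))**2*(1/318) = -(21 + (72/71 - 8/77))**2*(1/318) = -(21 + 4976/5467)**2*(1/318) = -(119783/5467)**2*(1/318) = -1*14347967089/29888089*(1/318) = -14347967089/29888089*1/318 = -14347967089/9504412302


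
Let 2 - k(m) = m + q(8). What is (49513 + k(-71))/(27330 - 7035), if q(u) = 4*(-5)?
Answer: 49606/20295 ≈ 2.4442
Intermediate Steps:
q(u) = -20
k(m) = 22 - m (k(m) = 2 - (m - 20) = 2 - (-20 + m) = 2 + (20 - m) = 22 - m)
(49513 + k(-71))/(27330 - 7035) = (49513 + (22 - 1*(-71)))/(27330 - 7035) = (49513 + (22 + 71))/20295 = (49513 + 93)*(1/20295) = 49606*(1/20295) = 49606/20295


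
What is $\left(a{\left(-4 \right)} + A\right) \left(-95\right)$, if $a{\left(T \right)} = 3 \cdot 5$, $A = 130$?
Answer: $-13775$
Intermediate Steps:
$a{\left(T \right)} = 15$
$\left(a{\left(-4 \right)} + A\right) \left(-95\right) = \left(15 + 130\right) \left(-95\right) = 145 \left(-95\right) = -13775$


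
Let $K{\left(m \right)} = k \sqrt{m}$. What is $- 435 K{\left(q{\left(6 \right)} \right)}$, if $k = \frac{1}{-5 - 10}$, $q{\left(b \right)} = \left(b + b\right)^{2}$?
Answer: $348$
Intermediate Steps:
$q{\left(b \right)} = 4 b^{2}$ ($q{\left(b \right)} = \left(2 b\right)^{2} = 4 b^{2}$)
$k = - \frac{1}{15}$ ($k = \frac{1}{-15} = - \frac{1}{15} \approx -0.066667$)
$K{\left(m \right)} = - \frac{\sqrt{m}}{15}$
$- 435 K{\left(q{\left(6 \right)} \right)} = - 435 \left(- \frac{\sqrt{4 \cdot 6^{2}}}{15}\right) = - 435 \left(- \frac{\sqrt{4 \cdot 36}}{15}\right) = - 435 \left(- \frac{\sqrt{144}}{15}\right) = - 435 \left(\left(- \frac{1}{15}\right) 12\right) = \left(-435\right) \left(- \frac{4}{5}\right) = 348$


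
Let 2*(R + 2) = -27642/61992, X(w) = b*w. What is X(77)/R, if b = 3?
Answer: -4773384/45935 ≈ -103.92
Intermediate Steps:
X(w) = 3*w
R = -45935/20664 (R = -2 + (-27642/61992)/2 = -2 + (-27642*1/61992)/2 = -2 + (½)*(-4607/10332) = -2 - 4607/20664 = -45935/20664 ≈ -2.2229)
X(77)/R = (3*77)/(-45935/20664) = 231*(-20664/45935) = -4773384/45935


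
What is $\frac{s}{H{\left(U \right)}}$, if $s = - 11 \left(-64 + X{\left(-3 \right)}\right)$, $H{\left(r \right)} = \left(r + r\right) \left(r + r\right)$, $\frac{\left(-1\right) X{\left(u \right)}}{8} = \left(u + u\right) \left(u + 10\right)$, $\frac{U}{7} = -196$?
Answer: $- \frac{187}{470596} \approx -0.00039737$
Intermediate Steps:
$U = -1372$ ($U = 7 \left(-196\right) = -1372$)
$X{\left(u \right)} = - 16 u \left(10 + u\right)$ ($X{\left(u \right)} = - 8 \left(u + u\right) \left(u + 10\right) = - 8 \cdot 2 u \left(10 + u\right) = - 16 u \left(10 + u\right)$)
$H{\left(r \right)} = 4 r^{2}$ ($H{\left(r \right)} = 2 r 2 r = 4 r^{2}$)
$s = -2992$ ($s = - 11 \left(-64 - - 48 \left(10 - 3\right)\right) = - 11 \left(-64 - \left(-48\right) 7\right) = - 11 \left(-64 + 336\right) = \left(-11\right) 272 = -2992$)
$\frac{s}{H{\left(U \right)}} = - \frac{2992}{4 \left(-1372\right)^{2}} = - \frac{2992}{4 \cdot 1882384} = - \frac{2992}{7529536} = \left(-2992\right) \frac{1}{7529536} = - \frac{187}{470596}$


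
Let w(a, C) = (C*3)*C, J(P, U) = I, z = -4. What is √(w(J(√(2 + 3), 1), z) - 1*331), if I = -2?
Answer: I*√283 ≈ 16.823*I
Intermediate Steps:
J(P, U) = -2
w(a, C) = 3*C² (w(a, C) = (3*C)*C = 3*C²)
√(w(J(√(2 + 3), 1), z) - 1*331) = √(3*(-4)² - 1*331) = √(3*16 - 331) = √(48 - 331) = √(-283) = I*√283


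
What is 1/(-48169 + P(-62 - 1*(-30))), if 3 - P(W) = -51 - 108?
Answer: -1/48007 ≈ -2.0830e-5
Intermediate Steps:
P(W) = 162 (P(W) = 3 - (-51 - 108) = 3 - 1*(-159) = 3 + 159 = 162)
1/(-48169 + P(-62 - 1*(-30))) = 1/(-48169 + 162) = 1/(-48007) = -1/48007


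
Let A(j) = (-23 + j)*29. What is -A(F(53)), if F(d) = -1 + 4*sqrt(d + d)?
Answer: 696 - 116*sqrt(106) ≈ -498.29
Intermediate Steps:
F(d) = -1 + 4*sqrt(2)*sqrt(d) (F(d) = -1 + 4*sqrt(2*d) = -1 + 4*(sqrt(2)*sqrt(d)) = -1 + 4*sqrt(2)*sqrt(d))
A(j) = -667 + 29*j
-A(F(53)) = -(-667 + 29*(-1 + 4*sqrt(2)*sqrt(53))) = -(-667 + 29*(-1 + 4*sqrt(106))) = -(-667 + (-29 + 116*sqrt(106))) = -(-696 + 116*sqrt(106)) = 696 - 116*sqrt(106)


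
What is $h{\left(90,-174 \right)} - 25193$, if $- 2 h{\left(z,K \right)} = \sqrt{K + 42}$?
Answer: $-25193 - i \sqrt{33} \approx -25193.0 - 5.7446 i$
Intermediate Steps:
$h{\left(z,K \right)} = - \frac{\sqrt{42 + K}}{2}$ ($h{\left(z,K \right)} = - \frac{\sqrt{K + 42}}{2} = - \frac{\sqrt{42 + K}}{2}$)
$h{\left(90,-174 \right)} - 25193 = - \frac{\sqrt{42 - 174}}{2} - 25193 = - \frac{\sqrt{-132}}{2} - 25193 = - \frac{2 i \sqrt{33}}{2} - 25193 = - i \sqrt{33} - 25193 = -25193 - i \sqrt{33}$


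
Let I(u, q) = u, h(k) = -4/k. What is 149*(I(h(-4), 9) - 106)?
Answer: -15645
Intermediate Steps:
149*(I(h(-4), 9) - 106) = 149*(-4/(-4) - 106) = 149*(-4*(-¼) - 106) = 149*(1 - 106) = 149*(-105) = -15645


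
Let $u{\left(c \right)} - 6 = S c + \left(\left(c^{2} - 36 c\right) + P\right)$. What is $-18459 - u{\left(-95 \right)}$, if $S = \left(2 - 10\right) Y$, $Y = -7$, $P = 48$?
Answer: $-25638$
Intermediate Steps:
$S = 56$ ($S = \left(2 - 10\right) \left(-7\right) = \left(-8\right) \left(-7\right) = 56$)
$u{\left(c \right)} = 54 + c^{2} + 20 c$ ($u{\left(c \right)} = 6 + \left(56 c + \left(\left(c^{2} - 36 c\right) + 48\right)\right) = 6 + \left(56 c + \left(48 + c^{2} - 36 c\right)\right) = 6 + \left(48 + c^{2} + 20 c\right) = 54 + c^{2} + 20 c$)
$-18459 - u{\left(-95 \right)} = -18459 - \left(54 + \left(-95\right)^{2} + 20 \left(-95\right)\right) = -18459 - \left(54 + 9025 - 1900\right) = -18459 - 7179 = -25638$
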